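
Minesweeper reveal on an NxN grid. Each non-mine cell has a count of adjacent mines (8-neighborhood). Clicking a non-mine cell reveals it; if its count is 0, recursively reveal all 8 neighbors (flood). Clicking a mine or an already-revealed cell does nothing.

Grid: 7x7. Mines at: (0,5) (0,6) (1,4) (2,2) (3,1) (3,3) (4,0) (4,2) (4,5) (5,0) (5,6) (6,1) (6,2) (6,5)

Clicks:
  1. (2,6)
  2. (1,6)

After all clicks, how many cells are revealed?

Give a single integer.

Click 1 (2,6) count=0: revealed 6 new [(1,5) (1,6) (2,5) (2,6) (3,5) (3,6)] -> total=6
Click 2 (1,6) count=2: revealed 0 new [(none)] -> total=6

Answer: 6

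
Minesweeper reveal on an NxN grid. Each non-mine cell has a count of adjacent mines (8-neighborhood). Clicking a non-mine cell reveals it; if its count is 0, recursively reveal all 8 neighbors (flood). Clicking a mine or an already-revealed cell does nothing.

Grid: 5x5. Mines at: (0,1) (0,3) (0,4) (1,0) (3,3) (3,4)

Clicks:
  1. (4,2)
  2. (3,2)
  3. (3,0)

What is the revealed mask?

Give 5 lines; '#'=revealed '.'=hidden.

Answer: .....
.....
###..
###..
###..

Derivation:
Click 1 (4,2) count=1: revealed 1 new [(4,2)] -> total=1
Click 2 (3,2) count=1: revealed 1 new [(3,2)] -> total=2
Click 3 (3,0) count=0: revealed 7 new [(2,0) (2,1) (2,2) (3,0) (3,1) (4,0) (4,1)] -> total=9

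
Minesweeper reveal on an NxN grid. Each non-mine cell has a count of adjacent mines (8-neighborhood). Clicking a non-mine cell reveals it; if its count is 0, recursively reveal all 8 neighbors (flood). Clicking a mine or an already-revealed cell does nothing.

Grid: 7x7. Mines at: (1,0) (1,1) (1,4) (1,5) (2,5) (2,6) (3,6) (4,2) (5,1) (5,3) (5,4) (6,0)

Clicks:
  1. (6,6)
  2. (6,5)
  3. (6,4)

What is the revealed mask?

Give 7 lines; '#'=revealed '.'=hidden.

Answer: .......
.......
.......
.......
.....##
.....##
....###

Derivation:
Click 1 (6,6) count=0: revealed 6 new [(4,5) (4,6) (5,5) (5,6) (6,5) (6,6)] -> total=6
Click 2 (6,5) count=1: revealed 0 new [(none)] -> total=6
Click 3 (6,4) count=2: revealed 1 new [(6,4)] -> total=7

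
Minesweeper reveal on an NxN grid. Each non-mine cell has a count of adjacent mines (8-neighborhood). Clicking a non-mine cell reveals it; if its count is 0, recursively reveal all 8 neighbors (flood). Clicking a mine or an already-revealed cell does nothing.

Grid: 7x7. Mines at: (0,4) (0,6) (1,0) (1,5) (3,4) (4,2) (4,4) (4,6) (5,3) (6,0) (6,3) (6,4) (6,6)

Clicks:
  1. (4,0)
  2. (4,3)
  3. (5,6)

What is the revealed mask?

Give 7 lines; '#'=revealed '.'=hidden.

Click 1 (4,0) count=0: revealed 8 new [(2,0) (2,1) (3,0) (3,1) (4,0) (4,1) (5,0) (5,1)] -> total=8
Click 2 (4,3) count=4: revealed 1 new [(4,3)] -> total=9
Click 3 (5,6) count=2: revealed 1 new [(5,6)] -> total=10

Answer: .......
.......
##.....
##.....
##.#...
##....#
.......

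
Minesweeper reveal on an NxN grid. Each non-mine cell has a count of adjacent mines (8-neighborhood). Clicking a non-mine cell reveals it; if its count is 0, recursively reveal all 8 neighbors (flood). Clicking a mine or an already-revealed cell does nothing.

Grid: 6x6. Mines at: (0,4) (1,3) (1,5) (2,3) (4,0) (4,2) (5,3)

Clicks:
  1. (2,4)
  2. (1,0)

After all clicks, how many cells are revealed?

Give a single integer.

Answer: 13

Derivation:
Click 1 (2,4) count=3: revealed 1 new [(2,4)] -> total=1
Click 2 (1,0) count=0: revealed 12 new [(0,0) (0,1) (0,2) (1,0) (1,1) (1,2) (2,0) (2,1) (2,2) (3,0) (3,1) (3,2)] -> total=13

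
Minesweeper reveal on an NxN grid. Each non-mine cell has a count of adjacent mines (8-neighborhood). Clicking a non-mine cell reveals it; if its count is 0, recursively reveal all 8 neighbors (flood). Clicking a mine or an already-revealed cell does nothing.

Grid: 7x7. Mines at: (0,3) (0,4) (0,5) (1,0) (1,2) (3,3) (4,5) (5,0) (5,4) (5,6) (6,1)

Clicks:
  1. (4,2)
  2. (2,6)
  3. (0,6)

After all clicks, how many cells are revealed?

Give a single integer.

Answer: 11

Derivation:
Click 1 (4,2) count=1: revealed 1 new [(4,2)] -> total=1
Click 2 (2,6) count=0: revealed 9 new [(1,4) (1,5) (1,6) (2,4) (2,5) (2,6) (3,4) (3,5) (3,6)] -> total=10
Click 3 (0,6) count=1: revealed 1 new [(0,6)] -> total=11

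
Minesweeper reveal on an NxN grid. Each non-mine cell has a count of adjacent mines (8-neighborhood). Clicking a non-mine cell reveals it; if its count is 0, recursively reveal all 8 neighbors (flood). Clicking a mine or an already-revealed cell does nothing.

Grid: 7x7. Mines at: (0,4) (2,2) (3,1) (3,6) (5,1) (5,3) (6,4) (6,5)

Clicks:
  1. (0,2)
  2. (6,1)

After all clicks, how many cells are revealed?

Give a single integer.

Click 1 (0,2) count=0: revealed 10 new [(0,0) (0,1) (0,2) (0,3) (1,0) (1,1) (1,2) (1,3) (2,0) (2,1)] -> total=10
Click 2 (6,1) count=1: revealed 1 new [(6,1)] -> total=11

Answer: 11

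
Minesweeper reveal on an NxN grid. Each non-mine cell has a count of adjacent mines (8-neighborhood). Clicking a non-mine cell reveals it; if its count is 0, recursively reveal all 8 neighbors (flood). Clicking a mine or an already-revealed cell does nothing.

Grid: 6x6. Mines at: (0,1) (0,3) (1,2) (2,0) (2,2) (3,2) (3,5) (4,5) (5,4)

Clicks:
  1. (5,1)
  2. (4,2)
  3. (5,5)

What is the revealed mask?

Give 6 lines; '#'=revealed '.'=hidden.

Click 1 (5,1) count=0: revealed 10 new [(3,0) (3,1) (4,0) (4,1) (4,2) (4,3) (5,0) (5,1) (5,2) (5,3)] -> total=10
Click 2 (4,2) count=1: revealed 0 new [(none)] -> total=10
Click 3 (5,5) count=2: revealed 1 new [(5,5)] -> total=11

Answer: ......
......
......
##....
####..
####.#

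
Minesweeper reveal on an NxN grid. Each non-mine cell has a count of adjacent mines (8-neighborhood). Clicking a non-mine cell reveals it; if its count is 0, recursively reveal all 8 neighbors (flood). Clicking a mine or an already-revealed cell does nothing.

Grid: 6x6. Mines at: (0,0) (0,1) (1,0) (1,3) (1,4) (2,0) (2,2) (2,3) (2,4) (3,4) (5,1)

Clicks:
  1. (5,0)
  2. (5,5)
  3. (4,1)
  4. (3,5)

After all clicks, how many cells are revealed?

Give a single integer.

Click 1 (5,0) count=1: revealed 1 new [(5,0)] -> total=1
Click 2 (5,5) count=0: revealed 8 new [(4,2) (4,3) (4,4) (4,5) (5,2) (5,3) (5,4) (5,5)] -> total=9
Click 3 (4,1) count=1: revealed 1 new [(4,1)] -> total=10
Click 4 (3,5) count=2: revealed 1 new [(3,5)] -> total=11

Answer: 11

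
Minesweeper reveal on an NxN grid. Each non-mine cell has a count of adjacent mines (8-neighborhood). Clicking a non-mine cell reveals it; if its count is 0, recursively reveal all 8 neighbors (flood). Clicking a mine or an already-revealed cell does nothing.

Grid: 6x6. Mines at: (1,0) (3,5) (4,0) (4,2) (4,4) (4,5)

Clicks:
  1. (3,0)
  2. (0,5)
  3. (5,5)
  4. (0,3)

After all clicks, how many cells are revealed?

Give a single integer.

Click 1 (3,0) count=1: revealed 1 new [(3,0)] -> total=1
Click 2 (0,5) count=0: revealed 19 new [(0,1) (0,2) (0,3) (0,4) (0,5) (1,1) (1,2) (1,3) (1,4) (1,5) (2,1) (2,2) (2,3) (2,4) (2,5) (3,1) (3,2) (3,3) (3,4)] -> total=20
Click 3 (5,5) count=2: revealed 1 new [(5,5)] -> total=21
Click 4 (0,3) count=0: revealed 0 new [(none)] -> total=21

Answer: 21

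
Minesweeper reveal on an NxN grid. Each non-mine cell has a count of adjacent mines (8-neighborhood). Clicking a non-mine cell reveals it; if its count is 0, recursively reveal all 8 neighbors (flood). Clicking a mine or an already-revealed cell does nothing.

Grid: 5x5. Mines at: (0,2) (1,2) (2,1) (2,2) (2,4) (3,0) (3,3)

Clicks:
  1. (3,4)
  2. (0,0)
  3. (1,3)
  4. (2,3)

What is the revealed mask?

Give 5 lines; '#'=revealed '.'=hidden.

Answer: ##...
##.#.
...#.
....#
.....

Derivation:
Click 1 (3,4) count=2: revealed 1 new [(3,4)] -> total=1
Click 2 (0,0) count=0: revealed 4 new [(0,0) (0,1) (1,0) (1,1)] -> total=5
Click 3 (1,3) count=4: revealed 1 new [(1,3)] -> total=6
Click 4 (2,3) count=4: revealed 1 new [(2,3)] -> total=7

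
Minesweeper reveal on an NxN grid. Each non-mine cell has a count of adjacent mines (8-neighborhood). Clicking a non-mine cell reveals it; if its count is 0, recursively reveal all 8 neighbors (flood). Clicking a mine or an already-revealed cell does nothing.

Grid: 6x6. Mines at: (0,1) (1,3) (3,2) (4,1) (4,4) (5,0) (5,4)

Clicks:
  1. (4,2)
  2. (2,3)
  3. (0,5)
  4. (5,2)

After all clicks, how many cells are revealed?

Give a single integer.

Answer: 11

Derivation:
Click 1 (4,2) count=2: revealed 1 new [(4,2)] -> total=1
Click 2 (2,3) count=2: revealed 1 new [(2,3)] -> total=2
Click 3 (0,5) count=0: revealed 8 new [(0,4) (0,5) (1,4) (1,5) (2,4) (2,5) (3,4) (3,5)] -> total=10
Click 4 (5,2) count=1: revealed 1 new [(5,2)] -> total=11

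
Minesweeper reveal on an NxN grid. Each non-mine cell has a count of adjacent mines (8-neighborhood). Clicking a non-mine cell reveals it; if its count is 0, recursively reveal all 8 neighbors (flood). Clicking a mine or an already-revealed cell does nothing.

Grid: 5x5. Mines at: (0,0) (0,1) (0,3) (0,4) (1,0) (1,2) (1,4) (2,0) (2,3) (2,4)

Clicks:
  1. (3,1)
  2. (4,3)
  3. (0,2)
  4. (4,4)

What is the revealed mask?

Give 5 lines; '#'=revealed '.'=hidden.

Click 1 (3,1) count=1: revealed 1 new [(3,1)] -> total=1
Click 2 (4,3) count=0: revealed 9 new [(3,0) (3,2) (3,3) (3,4) (4,0) (4,1) (4,2) (4,3) (4,4)] -> total=10
Click 3 (0,2) count=3: revealed 1 new [(0,2)] -> total=11
Click 4 (4,4) count=0: revealed 0 new [(none)] -> total=11

Answer: ..#..
.....
.....
#####
#####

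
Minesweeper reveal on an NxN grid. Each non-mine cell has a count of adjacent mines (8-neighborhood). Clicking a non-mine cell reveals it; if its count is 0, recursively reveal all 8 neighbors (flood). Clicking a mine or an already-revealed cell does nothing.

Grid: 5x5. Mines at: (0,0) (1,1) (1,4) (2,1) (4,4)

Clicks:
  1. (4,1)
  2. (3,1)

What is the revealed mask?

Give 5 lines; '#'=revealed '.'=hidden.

Answer: .....
.....
.....
####.
####.

Derivation:
Click 1 (4,1) count=0: revealed 8 new [(3,0) (3,1) (3,2) (3,3) (4,0) (4,1) (4,2) (4,3)] -> total=8
Click 2 (3,1) count=1: revealed 0 new [(none)] -> total=8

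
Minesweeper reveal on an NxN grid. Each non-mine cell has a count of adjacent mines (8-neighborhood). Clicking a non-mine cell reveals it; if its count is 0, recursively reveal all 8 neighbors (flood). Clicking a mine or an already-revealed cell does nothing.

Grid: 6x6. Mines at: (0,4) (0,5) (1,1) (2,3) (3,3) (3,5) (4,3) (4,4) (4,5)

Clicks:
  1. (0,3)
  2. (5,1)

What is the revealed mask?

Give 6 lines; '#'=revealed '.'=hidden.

Answer: ...#..
......
###...
###...
###...
###...

Derivation:
Click 1 (0,3) count=1: revealed 1 new [(0,3)] -> total=1
Click 2 (5,1) count=0: revealed 12 new [(2,0) (2,1) (2,2) (3,0) (3,1) (3,2) (4,0) (4,1) (4,2) (5,0) (5,1) (5,2)] -> total=13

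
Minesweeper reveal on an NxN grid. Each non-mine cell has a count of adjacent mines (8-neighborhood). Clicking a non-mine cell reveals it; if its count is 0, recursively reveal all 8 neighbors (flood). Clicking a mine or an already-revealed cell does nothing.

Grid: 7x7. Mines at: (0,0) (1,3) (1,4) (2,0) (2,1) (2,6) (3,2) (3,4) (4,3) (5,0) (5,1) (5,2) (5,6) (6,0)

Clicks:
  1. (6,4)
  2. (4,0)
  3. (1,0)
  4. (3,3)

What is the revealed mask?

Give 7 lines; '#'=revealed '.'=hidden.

Answer: .......
#......
.......
...#...
#......
...###.
...###.

Derivation:
Click 1 (6,4) count=0: revealed 6 new [(5,3) (5,4) (5,5) (6,3) (6,4) (6,5)] -> total=6
Click 2 (4,0) count=2: revealed 1 new [(4,0)] -> total=7
Click 3 (1,0) count=3: revealed 1 new [(1,0)] -> total=8
Click 4 (3,3) count=3: revealed 1 new [(3,3)] -> total=9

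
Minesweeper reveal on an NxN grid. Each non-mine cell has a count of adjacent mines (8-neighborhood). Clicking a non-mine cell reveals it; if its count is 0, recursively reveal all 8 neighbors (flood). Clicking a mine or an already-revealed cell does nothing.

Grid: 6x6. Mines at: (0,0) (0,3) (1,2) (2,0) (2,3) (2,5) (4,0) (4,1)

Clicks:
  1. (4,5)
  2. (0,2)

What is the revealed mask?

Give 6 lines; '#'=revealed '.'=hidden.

Answer: ..#...
......
......
..####
..####
..####

Derivation:
Click 1 (4,5) count=0: revealed 12 new [(3,2) (3,3) (3,4) (3,5) (4,2) (4,3) (4,4) (4,5) (5,2) (5,3) (5,4) (5,5)] -> total=12
Click 2 (0,2) count=2: revealed 1 new [(0,2)] -> total=13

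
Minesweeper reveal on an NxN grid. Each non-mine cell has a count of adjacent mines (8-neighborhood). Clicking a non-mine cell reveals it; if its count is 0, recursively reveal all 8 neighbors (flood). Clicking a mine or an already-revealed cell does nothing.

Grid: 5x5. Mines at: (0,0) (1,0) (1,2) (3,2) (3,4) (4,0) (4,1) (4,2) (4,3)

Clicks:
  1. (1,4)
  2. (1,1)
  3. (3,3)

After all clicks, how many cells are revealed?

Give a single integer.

Answer: 8

Derivation:
Click 1 (1,4) count=0: revealed 6 new [(0,3) (0,4) (1,3) (1,4) (2,3) (2,4)] -> total=6
Click 2 (1,1) count=3: revealed 1 new [(1,1)] -> total=7
Click 3 (3,3) count=4: revealed 1 new [(3,3)] -> total=8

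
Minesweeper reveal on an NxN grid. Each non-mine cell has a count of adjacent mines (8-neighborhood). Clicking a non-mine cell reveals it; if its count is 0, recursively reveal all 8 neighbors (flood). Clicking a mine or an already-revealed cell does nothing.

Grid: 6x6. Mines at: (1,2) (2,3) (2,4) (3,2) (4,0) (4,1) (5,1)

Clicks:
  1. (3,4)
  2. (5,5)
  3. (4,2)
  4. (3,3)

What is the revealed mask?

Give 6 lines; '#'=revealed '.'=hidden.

Answer: ......
......
......
...###
..####
..####

Derivation:
Click 1 (3,4) count=2: revealed 1 new [(3,4)] -> total=1
Click 2 (5,5) count=0: revealed 10 new [(3,3) (3,5) (4,2) (4,3) (4,4) (4,5) (5,2) (5,3) (5,4) (5,5)] -> total=11
Click 3 (4,2) count=3: revealed 0 new [(none)] -> total=11
Click 4 (3,3) count=3: revealed 0 new [(none)] -> total=11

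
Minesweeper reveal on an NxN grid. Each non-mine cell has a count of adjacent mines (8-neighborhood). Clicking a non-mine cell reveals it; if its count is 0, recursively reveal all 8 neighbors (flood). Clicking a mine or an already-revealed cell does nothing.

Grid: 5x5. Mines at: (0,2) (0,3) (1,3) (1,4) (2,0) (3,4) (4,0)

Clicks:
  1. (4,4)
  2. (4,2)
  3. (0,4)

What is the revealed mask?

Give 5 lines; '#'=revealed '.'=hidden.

Answer: ....#
.....
.###.
.###.
.####

Derivation:
Click 1 (4,4) count=1: revealed 1 new [(4,4)] -> total=1
Click 2 (4,2) count=0: revealed 9 new [(2,1) (2,2) (2,3) (3,1) (3,2) (3,3) (4,1) (4,2) (4,3)] -> total=10
Click 3 (0,4) count=3: revealed 1 new [(0,4)] -> total=11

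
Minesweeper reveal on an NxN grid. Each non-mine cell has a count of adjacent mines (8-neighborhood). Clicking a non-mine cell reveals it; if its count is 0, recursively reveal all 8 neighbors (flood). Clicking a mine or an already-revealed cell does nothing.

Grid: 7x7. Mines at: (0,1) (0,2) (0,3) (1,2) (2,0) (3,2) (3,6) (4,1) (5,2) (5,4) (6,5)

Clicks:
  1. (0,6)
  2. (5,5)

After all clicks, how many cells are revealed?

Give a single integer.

Click 1 (0,6) count=0: revealed 17 new [(0,4) (0,5) (0,6) (1,3) (1,4) (1,5) (1,6) (2,3) (2,4) (2,5) (2,6) (3,3) (3,4) (3,5) (4,3) (4,4) (4,5)] -> total=17
Click 2 (5,5) count=2: revealed 1 new [(5,5)] -> total=18

Answer: 18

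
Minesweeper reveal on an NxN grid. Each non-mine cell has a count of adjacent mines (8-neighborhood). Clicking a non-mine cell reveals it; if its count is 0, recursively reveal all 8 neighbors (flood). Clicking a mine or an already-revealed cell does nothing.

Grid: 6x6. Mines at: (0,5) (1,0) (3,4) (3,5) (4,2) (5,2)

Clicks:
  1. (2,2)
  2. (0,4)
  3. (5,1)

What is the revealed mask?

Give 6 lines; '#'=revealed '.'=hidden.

Click 1 (2,2) count=0: revealed 15 new [(0,1) (0,2) (0,3) (0,4) (1,1) (1,2) (1,3) (1,4) (2,1) (2,2) (2,3) (2,4) (3,1) (3,2) (3,3)] -> total=15
Click 2 (0,4) count=1: revealed 0 new [(none)] -> total=15
Click 3 (5,1) count=2: revealed 1 new [(5,1)] -> total=16

Answer: .####.
.####.
.####.
.###..
......
.#....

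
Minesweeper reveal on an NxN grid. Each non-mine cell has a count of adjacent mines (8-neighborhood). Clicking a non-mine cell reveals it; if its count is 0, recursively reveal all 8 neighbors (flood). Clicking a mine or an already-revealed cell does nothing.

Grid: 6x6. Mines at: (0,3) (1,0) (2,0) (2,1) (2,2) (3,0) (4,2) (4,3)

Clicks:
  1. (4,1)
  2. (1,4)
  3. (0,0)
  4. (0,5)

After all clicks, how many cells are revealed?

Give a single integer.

Answer: 17

Derivation:
Click 1 (4,1) count=2: revealed 1 new [(4,1)] -> total=1
Click 2 (1,4) count=1: revealed 1 new [(1,4)] -> total=2
Click 3 (0,0) count=1: revealed 1 new [(0,0)] -> total=3
Click 4 (0,5) count=0: revealed 14 new [(0,4) (0,5) (1,3) (1,5) (2,3) (2,4) (2,5) (3,3) (3,4) (3,5) (4,4) (4,5) (5,4) (5,5)] -> total=17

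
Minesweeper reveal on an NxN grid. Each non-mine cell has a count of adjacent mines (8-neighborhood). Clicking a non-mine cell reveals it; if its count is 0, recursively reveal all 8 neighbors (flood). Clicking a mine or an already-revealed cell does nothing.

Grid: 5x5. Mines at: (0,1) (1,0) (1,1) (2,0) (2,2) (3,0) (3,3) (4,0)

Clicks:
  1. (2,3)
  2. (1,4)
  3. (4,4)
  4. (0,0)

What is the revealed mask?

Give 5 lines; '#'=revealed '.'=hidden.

Click 1 (2,3) count=2: revealed 1 new [(2,3)] -> total=1
Click 2 (1,4) count=0: revealed 7 new [(0,2) (0,3) (0,4) (1,2) (1,3) (1,4) (2,4)] -> total=8
Click 3 (4,4) count=1: revealed 1 new [(4,4)] -> total=9
Click 4 (0,0) count=3: revealed 1 new [(0,0)] -> total=10

Answer: #.###
..###
...##
.....
....#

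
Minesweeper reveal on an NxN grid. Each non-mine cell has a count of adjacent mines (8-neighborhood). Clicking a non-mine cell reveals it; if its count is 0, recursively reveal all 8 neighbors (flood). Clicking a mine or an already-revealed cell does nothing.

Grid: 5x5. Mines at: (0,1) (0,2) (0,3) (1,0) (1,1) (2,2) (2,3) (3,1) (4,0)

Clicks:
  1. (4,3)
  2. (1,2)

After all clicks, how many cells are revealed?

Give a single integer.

Answer: 7

Derivation:
Click 1 (4,3) count=0: revealed 6 new [(3,2) (3,3) (3,4) (4,2) (4,3) (4,4)] -> total=6
Click 2 (1,2) count=6: revealed 1 new [(1,2)] -> total=7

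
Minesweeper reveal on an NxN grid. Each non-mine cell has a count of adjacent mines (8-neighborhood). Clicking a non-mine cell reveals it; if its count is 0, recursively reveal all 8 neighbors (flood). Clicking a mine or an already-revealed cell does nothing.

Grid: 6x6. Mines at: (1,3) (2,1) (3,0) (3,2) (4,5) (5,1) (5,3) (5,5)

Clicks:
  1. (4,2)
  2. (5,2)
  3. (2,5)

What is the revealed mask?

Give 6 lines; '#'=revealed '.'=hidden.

Click 1 (4,2) count=3: revealed 1 new [(4,2)] -> total=1
Click 2 (5,2) count=2: revealed 1 new [(5,2)] -> total=2
Click 3 (2,5) count=0: revealed 8 new [(0,4) (0,5) (1,4) (1,5) (2,4) (2,5) (3,4) (3,5)] -> total=10

Answer: ....##
....##
....##
....##
..#...
..#...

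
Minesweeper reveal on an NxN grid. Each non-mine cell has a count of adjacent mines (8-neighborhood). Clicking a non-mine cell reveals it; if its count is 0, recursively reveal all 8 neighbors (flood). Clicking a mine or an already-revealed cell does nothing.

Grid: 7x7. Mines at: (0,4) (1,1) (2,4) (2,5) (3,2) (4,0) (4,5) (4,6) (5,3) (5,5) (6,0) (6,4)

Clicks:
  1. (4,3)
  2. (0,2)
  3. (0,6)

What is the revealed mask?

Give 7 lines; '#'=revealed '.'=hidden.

Click 1 (4,3) count=2: revealed 1 new [(4,3)] -> total=1
Click 2 (0,2) count=1: revealed 1 new [(0,2)] -> total=2
Click 3 (0,6) count=0: revealed 4 new [(0,5) (0,6) (1,5) (1,6)] -> total=6

Answer: ..#..##
.....##
.......
.......
...#...
.......
.......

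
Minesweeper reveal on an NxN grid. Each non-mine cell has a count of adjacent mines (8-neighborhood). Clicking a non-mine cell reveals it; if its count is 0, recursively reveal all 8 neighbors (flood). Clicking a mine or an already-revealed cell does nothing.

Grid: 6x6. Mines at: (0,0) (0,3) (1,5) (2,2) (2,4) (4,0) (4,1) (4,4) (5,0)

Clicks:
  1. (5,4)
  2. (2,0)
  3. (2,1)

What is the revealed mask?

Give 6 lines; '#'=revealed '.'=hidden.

Click 1 (5,4) count=1: revealed 1 new [(5,4)] -> total=1
Click 2 (2,0) count=0: revealed 6 new [(1,0) (1,1) (2,0) (2,1) (3,0) (3,1)] -> total=7
Click 3 (2,1) count=1: revealed 0 new [(none)] -> total=7

Answer: ......
##....
##....
##....
......
....#.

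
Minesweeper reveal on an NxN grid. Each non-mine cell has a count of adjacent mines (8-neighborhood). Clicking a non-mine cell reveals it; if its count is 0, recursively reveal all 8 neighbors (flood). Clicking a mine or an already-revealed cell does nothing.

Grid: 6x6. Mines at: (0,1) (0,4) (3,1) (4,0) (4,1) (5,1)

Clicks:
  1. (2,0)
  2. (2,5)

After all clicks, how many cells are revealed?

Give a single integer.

Click 1 (2,0) count=1: revealed 1 new [(2,0)] -> total=1
Click 2 (2,5) count=0: revealed 20 new [(1,2) (1,3) (1,4) (1,5) (2,2) (2,3) (2,4) (2,5) (3,2) (3,3) (3,4) (3,5) (4,2) (4,3) (4,4) (4,5) (5,2) (5,3) (5,4) (5,5)] -> total=21

Answer: 21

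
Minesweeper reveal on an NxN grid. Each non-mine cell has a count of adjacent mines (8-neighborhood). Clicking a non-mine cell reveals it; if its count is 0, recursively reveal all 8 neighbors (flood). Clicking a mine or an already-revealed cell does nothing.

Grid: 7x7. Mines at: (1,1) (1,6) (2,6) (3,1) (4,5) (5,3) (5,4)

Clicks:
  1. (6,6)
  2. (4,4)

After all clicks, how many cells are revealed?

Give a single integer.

Click 1 (6,6) count=0: revealed 4 new [(5,5) (5,6) (6,5) (6,6)] -> total=4
Click 2 (4,4) count=3: revealed 1 new [(4,4)] -> total=5

Answer: 5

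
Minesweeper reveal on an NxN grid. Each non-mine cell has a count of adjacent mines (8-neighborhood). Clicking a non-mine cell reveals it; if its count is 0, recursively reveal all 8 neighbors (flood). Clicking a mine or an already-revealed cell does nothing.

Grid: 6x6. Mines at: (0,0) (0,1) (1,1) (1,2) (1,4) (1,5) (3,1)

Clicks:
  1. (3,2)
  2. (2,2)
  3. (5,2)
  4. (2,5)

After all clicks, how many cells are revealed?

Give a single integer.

Click 1 (3,2) count=1: revealed 1 new [(3,2)] -> total=1
Click 2 (2,2) count=3: revealed 1 new [(2,2)] -> total=2
Click 3 (5,2) count=0: revealed 18 new [(2,3) (2,4) (2,5) (3,3) (3,4) (3,5) (4,0) (4,1) (4,2) (4,3) (4,4) (4,5) (5,0) (5,1) (5,2) (5,3) (5,4) (5,5)] -> total=20
Click 4 (2,5) count=2: revealed 0 new [(none)] -> total=20

Answer: 20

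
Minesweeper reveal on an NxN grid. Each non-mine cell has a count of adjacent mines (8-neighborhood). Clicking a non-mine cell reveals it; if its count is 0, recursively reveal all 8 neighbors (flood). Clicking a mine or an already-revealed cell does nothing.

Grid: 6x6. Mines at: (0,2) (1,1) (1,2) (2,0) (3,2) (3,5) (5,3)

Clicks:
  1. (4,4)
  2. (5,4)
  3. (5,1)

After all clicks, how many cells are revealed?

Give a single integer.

Answer: 10

Derivation:
Click 1 (4,4) count=2: revealed 1 new [(4,4)] -> total=1
Click 2 (5,4) count=1: revealed 1 new [(5,4)] -> total=2
Click 3 (5,1) count=0: revealed 8 new [(3,0) (3,1) (4,0) (4,1) (4,2) (5,0) (5,1) (5,2)] -> total=10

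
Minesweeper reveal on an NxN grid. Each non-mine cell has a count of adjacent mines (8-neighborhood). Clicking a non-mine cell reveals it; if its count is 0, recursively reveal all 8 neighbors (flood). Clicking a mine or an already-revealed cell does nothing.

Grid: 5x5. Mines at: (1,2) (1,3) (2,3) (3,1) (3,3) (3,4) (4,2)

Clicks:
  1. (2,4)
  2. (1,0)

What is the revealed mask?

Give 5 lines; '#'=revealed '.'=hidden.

Answer: ##...
##...
##..#
.....
.....

Derivation:
Click 1 (2,4) count=4: revealed 1 new [(2,4)] -> total=1
Click 2 (1,0) count=0: revealed 6 new [(0,0) (0,1) (1,0) (1,1) (2,0) (2,1)] -> total=7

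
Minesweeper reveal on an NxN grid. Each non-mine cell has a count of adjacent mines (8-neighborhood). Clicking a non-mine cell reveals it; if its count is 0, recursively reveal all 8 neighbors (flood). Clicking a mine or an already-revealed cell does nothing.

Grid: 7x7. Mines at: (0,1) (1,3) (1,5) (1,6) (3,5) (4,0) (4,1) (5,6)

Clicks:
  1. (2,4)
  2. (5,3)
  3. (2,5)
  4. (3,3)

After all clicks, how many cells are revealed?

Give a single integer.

Click 1 (2,4) count=3: revealed 1 new [(2,4)] -> total=1
Click 2 (5,3) count=0: revealed 21 new [(2,2) (2,3) (3,2) (3,3) (3,4) (4,2) (4,3) (4,4) (4,5) (5,0) (5,1) (5,2) (5,3) (5,4) (5,5) (6,0) (6,1) (6,2) (6,3) (6,4) (6,5)] -> total=22
Click 3 (2,5) count=3: revealed 1 new [(2,5)] -> total=23
Click 4 (3,3) count=0: revealed 0 new [(none)] -> total=23

Answer: 23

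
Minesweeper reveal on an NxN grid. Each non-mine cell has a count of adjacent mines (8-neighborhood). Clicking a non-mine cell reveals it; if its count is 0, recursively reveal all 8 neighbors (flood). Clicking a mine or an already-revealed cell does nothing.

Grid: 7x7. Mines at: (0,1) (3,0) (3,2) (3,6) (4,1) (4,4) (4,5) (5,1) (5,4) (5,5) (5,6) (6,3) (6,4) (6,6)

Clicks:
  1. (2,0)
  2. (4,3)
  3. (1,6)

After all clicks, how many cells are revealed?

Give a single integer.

Click 1 (2,0) count=1: revealed 1 new [(2,0)] -> total=1
Click 2 (4,3) count=3: revealed 1 new [(4,3)] -> total=2
Click 3 (1,6) count=0: revealed 18 new [(0,2) (0,3) (0,4) (0,5) (0,6) (1,2) (1,3) (1,4) (1,5) (1,6) (2,2) (2,3) (2,4) (2,5) (2,6) (3,3) (3,4) (3,5)] -> total=20

Answer: 20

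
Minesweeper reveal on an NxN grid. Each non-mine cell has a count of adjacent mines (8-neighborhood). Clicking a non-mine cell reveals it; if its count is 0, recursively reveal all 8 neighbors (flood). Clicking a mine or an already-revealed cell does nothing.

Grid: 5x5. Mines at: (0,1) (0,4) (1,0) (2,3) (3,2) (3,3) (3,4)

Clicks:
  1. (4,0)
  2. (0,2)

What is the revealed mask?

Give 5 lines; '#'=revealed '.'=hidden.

Click 1 (4,0) count=0: revealed 6 new [(2,0) (2,1) (3,0) (3,1) (4,0) (4,1)] -> total=6
Click 2 (0,2) count=1: revealed 1 new [(0,2)] -> total=7

Answer: ..#..
.....
##...
##...
##...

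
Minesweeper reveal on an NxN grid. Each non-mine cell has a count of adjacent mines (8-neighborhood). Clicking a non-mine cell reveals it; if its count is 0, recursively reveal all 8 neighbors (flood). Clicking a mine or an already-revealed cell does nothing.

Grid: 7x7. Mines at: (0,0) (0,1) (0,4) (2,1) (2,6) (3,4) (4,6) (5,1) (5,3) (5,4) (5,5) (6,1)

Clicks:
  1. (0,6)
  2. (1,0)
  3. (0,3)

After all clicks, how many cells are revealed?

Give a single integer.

Click 1 (0,6) count=0: revealed 4 new [(0,5) (0,6) (1,5) (1,6)] -> total=4
Click 2 (1,0) count=3: revealed 1 new [(1,0)] -> total=5
Click 3 (0,3) count=1: revealed 1 new [(0,3)] -> total=6

Answer: 6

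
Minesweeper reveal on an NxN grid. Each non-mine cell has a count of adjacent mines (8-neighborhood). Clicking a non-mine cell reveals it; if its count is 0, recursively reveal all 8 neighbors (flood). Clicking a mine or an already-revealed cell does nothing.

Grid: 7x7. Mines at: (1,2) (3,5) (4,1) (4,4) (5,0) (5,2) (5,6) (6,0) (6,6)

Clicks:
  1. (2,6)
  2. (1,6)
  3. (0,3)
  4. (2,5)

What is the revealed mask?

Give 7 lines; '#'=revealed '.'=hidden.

Click 1 (2,6) count=1: revealed 1 new [(2,6)] -> total=1
Click 2 (1,6) count=0: revealed 11 new [(0,3) (0,4) (0,5) (0,6) (1,3) (1,4) (1,5) (1,6) (2,3) (2,4) (2,5)] -> total=12
Click 3 (0,3) count=1: revealed 0 new [(none)] -> total=12
Click 4 (2,5) count=1: revealed 0 new [(none)] -> total=12

Answer: ...####
...####
...####
.......
.......
.......
.......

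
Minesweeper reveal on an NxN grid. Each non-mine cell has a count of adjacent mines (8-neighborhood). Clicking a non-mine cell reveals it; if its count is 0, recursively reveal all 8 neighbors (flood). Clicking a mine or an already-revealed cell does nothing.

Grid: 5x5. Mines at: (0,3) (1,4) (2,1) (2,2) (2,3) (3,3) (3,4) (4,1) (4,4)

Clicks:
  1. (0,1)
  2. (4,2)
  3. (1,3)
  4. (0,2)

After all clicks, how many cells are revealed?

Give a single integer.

Click 1 (0,1) count=0: revealed 6 new [(0,0) (0,1) (0,2) (1,0) (1,1) (1,2)] -> total=6
Click 2 (4,2) count=2: revealed 1 new [(4,2)] -> total=7
Click 3 (1,3) count=4: revealed 1 new [(1,3)] -> total=8
Click 4 (0,2) count=1: revealed 0 new [(none)] -> total=8

Answer: 8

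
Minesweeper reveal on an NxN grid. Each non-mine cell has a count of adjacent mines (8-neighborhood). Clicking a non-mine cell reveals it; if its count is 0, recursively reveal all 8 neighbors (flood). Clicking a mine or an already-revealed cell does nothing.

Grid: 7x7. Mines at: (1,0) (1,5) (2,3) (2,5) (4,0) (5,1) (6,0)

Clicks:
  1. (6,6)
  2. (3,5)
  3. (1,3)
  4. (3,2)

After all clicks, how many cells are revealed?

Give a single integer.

Answer: 21

Derivation:
Click 1 (6,6) count=0: revealed 20 new [(3,2) (3,3) (3,4) (3,5) (3,6) (4,2) (4,3) (4,4) (4,5) (4,6) (5,2) (5,3) (5,4) (5,5) (5,6) (6,2) (6,3) (6,4) (6,5) (6,6)] -> total=20
Click 2 (3,5) count=1: revealed 0 new [(none)] -> total=20
Click 3 (1,3) count=1: revealed 1 new [(1,3)] -> total=21
Click 4 (3,2) count=1: revealed 0 new [(none)] -> total=21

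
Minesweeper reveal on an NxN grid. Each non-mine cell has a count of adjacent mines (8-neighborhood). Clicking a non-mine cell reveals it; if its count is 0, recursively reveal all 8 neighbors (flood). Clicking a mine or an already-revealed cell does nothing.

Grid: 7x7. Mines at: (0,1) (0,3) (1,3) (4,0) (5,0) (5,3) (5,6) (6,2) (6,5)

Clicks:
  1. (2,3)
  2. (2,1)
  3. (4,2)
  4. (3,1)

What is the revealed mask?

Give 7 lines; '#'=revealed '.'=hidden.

Click 1 (2,3) count=1: revealed 1 new [(2,3)] -> total=1
Click 2 (2,1) count=0: revealed 28 new [(0,4) (0,5) (0,6) (1,0) (1,1) (1,2) (1,4) (1,5) (1,6) (2,0) (2,1) (2,2) (2,4) (2,5) (2,6) (3,0) (3,1) (3,2) (3,3) (3,4) (3,5) (3,6) (4,1) (4,2) (4,3) (4,4) (4,5) (4,6)] -> total=29
Click 3 (4,2) count=1: revealed 0 new [(none)] -> total=29
Click 4 (3,1) count=1: revealed 0 new [(none)] -> total=29

Answer: ....###
###.###
#######
#######
.######
.......
.......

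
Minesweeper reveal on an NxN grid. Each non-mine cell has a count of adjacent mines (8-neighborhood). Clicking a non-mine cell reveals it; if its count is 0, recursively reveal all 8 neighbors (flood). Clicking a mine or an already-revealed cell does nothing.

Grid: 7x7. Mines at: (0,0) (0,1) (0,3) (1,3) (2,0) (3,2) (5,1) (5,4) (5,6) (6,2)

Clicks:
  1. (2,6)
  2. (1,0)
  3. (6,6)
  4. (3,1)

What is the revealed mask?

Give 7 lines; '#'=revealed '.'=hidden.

Click 1 (2,6) count=0: revealed 18 new [(0,4) (0,5) (0,6) (1,4) (1,5) (1,6) (2,3) (2,4) (2,5) (2,6) (3,3) (3,4) (3,5) (3,6) (4,3) (4,4) (4,5) (4,6)] -> total=18
Click 2 (1,0) count=3: revealed 1 new [(1,0)] -> total=19
Click 3 (6,6) count=1: revealed 1 new [(6,6)] -> total=20
Click 4 (3,1) count=2: revealed 1 new [(3,1)] -> total=21

Answer: ....###
#...###
...####
.#.####
...####
.......
......#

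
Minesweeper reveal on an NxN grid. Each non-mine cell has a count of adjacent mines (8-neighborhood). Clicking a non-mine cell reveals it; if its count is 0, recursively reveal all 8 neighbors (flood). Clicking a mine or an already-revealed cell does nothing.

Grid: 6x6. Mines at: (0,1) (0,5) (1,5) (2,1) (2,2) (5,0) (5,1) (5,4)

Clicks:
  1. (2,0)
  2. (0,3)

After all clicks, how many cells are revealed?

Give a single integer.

Click 1 (2,0) count=1: revealed 1 new [(2,0)] -> total=1
Click 2 (0,3) count=0: revealed 6 new [(0,2) (0,3) (0,4) (1,2) (1,3) (1,4)] -> total=7

Answer: 7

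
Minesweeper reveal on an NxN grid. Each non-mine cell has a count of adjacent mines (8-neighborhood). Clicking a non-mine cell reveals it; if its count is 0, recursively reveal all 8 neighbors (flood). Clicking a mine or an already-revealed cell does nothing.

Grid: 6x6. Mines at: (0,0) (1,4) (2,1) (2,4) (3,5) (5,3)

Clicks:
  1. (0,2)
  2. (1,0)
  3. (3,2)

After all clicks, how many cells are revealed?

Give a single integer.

Answer: 8

Derivation:
Click 1 (0,2) count=0: revealed 6 new [(0,1) (0,2) (0,3) (1,1) (1,2) (1,3)] -> total=6
Click 2 (1,0) count=2: revealed 1 new [(1,0)] -> total=7
Click 3 (3,2) count=1: revealed 1 new [(3,2)] -> total=8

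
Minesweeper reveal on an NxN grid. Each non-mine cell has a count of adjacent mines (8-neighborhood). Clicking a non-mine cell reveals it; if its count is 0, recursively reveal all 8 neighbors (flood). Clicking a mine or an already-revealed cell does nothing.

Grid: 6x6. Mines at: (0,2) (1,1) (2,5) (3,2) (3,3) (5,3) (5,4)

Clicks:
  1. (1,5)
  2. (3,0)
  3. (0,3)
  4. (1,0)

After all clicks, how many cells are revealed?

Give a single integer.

Click 1 (1,5) count=1: revealed 1 new [(1,5)] -> total=1
Click 2 (3,0) count=0: revealed 10 new [(2,0) (2,1) (3,0) (3,1) (4,0) (4,1) (4,2) (5,0) (5,1) (5,2)] -> total=11
Click 3 (0,3) count=1: revealed 1 new [(0,3)] -> total=12
Click 4 (1,0) count=1: revealed 1 new [(1,0)] -> total=13

Answer: 13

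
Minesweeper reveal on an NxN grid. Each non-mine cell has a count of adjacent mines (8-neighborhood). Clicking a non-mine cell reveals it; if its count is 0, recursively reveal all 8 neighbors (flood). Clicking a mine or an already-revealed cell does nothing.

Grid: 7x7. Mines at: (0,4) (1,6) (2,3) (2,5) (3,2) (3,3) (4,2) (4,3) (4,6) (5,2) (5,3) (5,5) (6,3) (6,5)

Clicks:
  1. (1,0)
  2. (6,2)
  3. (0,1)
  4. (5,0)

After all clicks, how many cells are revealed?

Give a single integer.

Answer: 20

Derivation:
Click 1 (1,0) count=0: revealed 19 new [(0,0) (0,1) (0,2) (0,3) (1,0) (1,1) (1,2) (1,3) (2,0) (2,1) (2,2) (3,0) (3,1) (4,0) (4,1) (5,0) (5,1) (6,0) (6,1)] -> total=19
Click 2 (6,2) count=3: revealed 1 new [(6,2)] -> total=20
Click 3 (0,1) count=0: revealed 0 new [(none)] -> total=20
Click 4 (5,0) count=0: revealed 0 new [(none)] -> total=20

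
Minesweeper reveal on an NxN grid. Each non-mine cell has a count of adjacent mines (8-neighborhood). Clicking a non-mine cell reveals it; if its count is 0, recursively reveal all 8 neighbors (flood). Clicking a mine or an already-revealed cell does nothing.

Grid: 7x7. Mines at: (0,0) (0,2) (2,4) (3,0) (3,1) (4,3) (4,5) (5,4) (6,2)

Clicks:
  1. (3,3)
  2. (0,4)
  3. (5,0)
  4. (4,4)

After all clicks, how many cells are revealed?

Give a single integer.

Answer: 20

Derivation:
Click 1 (3,3) count=2: revealed 1 new [(3,3)] -> total=1
Click 2 (0,4) count=0: revealed 12 new [(0,3) (0,4) (0,5) (0,6) (1,3) (1,4) (1,5) (1,6) (2,5) (2,6) (3,5) (3,6)] -> total=13
Click 3 (5,0) count=0: revealed 6 new [(4,0) (4,1) (5,0) (5,1) (6,0) (6,1)] -> total=19
Click 4 (4,4) count=3: revealed 1 new [(4,4)] -> total=20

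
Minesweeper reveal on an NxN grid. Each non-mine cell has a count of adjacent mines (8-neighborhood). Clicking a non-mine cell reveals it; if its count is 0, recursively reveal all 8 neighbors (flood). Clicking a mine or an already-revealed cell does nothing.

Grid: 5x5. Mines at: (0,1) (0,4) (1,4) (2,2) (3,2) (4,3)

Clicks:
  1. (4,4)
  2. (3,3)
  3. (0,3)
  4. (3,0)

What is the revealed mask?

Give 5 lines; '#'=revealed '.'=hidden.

Click 1 (4,4) count=1: revealed 1 new [(4,4)] -> total=1
Click 2 (3,3) count=3: revealed 1 new [(3,3)] -> total=2
Click 3 (0,3) count=2: revealed 1 new [(0,3)] -> total=3
Click 4 (3,0) count=0: revealed 8 new [(1,0) (1,1) (2,0) (2,1) (3,0) (3,1) (4,0) (4,1)] -> total=11

Answer: ...#.
##...
##...
##.#.
##..#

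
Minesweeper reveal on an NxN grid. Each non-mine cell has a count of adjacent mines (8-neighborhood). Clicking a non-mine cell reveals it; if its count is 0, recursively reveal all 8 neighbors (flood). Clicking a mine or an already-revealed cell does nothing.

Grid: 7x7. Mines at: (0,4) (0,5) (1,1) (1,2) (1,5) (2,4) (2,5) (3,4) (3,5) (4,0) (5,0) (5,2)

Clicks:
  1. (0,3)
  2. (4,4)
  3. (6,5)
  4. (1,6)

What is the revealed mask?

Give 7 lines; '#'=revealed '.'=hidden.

Click 1 (0,3) count=2: revealed 1 new [(0,3)] -> total=1
Click 2 (4,4) count=2: revealed 1 new [(4,4)] -> total=2
Click 3 (6,5) count=0: revealed 11 new [(4,3) (4,5) (4,6) (5,3) (5,4) (5,5) (5,6) (6,3) (6,4) (6,5) (6,6)] -> total=13
Click 4 (1,6) count=3: revealed 1 new [(1,6)] -> total=14

Answer: ...#...
......#
.......
.......
...####
...####
...####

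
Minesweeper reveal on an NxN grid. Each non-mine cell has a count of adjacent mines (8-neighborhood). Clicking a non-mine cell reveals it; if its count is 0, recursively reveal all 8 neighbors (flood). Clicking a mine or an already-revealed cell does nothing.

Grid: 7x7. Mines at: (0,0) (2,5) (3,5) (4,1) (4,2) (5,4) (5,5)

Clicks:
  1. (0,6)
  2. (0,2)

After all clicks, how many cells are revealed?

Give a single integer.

Click 1 (0,6) count=0: revealed 23 new [(0,1) (0,2) (0,3) (0,4) (0,5) (0,6) (1,0) (1,1) (1,2) (1,3) (1,4) (1,5) (1,6) (2,0) (2,1) (2,2) (2,3) (2,4) (3,0) (3,1) (3,2) (3,3) (3,4)] -> total=23
Click 2 (0,2) count=0: revealed 0 new [(none)] -> total=23

Answer: 23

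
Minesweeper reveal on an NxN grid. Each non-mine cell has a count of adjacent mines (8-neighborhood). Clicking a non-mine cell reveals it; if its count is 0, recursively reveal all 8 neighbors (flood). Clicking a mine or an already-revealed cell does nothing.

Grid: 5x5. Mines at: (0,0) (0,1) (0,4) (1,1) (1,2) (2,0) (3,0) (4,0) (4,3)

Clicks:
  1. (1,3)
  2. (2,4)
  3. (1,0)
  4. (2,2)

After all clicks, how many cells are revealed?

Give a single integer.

Answer: 8

Derivation:
Click 1 (1,3) count=2: revealed 1 new [(1,3)] -> total=1
Click 2 (2,4) count=0: revealed 5 new [(1,4) (2,3) (2,4) (3,3) (3,4)] -> total=6
Click 3 (1,0) count=4: revealed 1 new [(1,0)] -> total=7
Click 4 (2,2) count=2: revealed 1 new [(2,2)] -> total=8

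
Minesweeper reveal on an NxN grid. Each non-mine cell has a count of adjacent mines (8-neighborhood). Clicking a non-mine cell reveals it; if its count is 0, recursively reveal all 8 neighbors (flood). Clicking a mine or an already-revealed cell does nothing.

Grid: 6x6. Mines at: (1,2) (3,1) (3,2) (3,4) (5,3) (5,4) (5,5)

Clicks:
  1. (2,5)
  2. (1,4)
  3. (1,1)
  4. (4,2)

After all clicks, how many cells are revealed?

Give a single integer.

Click 1 (2,5) count=1: revealed 1 new [(2,5)] -> total=1
Click 2 (1,4) count=0: revealed 8 new [(0,3) (0,4) (0,5) (1,3) (1,4) (1,5) (2,3) (2,4)] -> total=9
Click 3 (1,1) count=1: revealed 1 new [(1,1)] -> total=10
Click 4 (4,2) count=3: revealed 1 new [(4,2)] -> total=11

Answer: 11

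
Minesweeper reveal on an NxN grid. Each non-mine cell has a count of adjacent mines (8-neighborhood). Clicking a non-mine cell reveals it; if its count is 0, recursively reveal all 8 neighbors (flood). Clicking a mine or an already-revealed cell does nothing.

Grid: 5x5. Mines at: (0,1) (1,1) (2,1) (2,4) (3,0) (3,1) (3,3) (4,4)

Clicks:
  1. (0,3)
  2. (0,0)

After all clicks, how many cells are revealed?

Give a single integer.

Answer: 7

Derivation:
Click 1 (0,3) count=0: revealed 6 new [(0,2) (0,3) (0,4) (1,2) (1,3) (1,4)] -> total=6
Click 2 (0,0) count=2: revealed 1 new [(0,0)] -> total=7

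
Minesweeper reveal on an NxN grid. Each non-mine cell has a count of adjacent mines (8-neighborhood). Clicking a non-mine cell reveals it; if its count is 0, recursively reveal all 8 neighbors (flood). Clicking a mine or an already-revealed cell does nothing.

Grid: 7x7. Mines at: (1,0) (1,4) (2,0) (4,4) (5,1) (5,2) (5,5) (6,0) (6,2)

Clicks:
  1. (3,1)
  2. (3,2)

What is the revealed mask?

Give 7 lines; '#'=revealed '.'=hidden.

Answer: .###...
.###...
.###...
.###...
.###...
.......
.......

Derivation:
Click 1 (3,1) count=1: revealed 1 new [(3,1)] -> total=1
Click 2 (3,2) count=0: revealed 14 new [(0,1) (0,2) (0,3) (1,1) (1,2) (1,3) (2,1) (2,2) (2,3) (3,2) (3,3) (4,1) (4,2) (4,3)] -> total=15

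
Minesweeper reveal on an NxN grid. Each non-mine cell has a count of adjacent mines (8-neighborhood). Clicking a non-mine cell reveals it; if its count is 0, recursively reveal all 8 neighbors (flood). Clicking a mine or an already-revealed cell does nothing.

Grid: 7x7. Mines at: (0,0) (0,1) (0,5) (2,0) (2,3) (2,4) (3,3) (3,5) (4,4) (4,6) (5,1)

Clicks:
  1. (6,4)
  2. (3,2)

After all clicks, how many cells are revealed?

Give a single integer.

Click 1 (6,4) count=0: revealed 10 new [(5,2) (5,3) (5,4) (5,5) (5,6) (6,2) (6,3) (6,4) (6,5) (6,6)] -> total=10
Click 2 (3,2) count=2: revealed 1 new [(3,2)] -> total=11

Answer: 11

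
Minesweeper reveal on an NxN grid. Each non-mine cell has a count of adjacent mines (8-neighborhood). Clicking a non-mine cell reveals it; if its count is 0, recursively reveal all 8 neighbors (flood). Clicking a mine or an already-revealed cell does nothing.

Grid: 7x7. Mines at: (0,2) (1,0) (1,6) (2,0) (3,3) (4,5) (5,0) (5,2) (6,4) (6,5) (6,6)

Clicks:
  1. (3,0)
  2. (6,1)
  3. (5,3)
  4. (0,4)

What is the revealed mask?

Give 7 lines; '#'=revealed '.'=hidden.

Answer: ...###.
...###.
...###.
#......
.......
...#...
.#.....

Derivation:
Click 1 (3,0) count=1: revealed 1 new [(3,0)] -> total=1
Click 2 (6,1) count=2: revealed 1 new [(6,1)] -> total=2
Click 3 (5,3) count=2: revealed 1 new [(5,3)] -> total=3
Click 4 (0,4) count=0: revealed 9 new [(0,3) (0,4) (0,5) (1,3) (1,4) (1,5) (2,3) (2,4) (2,5)] -> total=12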